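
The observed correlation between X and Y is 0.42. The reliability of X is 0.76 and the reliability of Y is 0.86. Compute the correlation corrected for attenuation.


r_corrected = rxy / sqrt(rxx * ryy)
= 0.42 / sqrt(0.76 * 0.86)
= 0.42 / sqrt(0.6536)
= 0.42 / 0.808455
r_corrected = 0.5195

0.5195


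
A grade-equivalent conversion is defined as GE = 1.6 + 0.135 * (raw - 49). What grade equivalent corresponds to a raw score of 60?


raw - median = 60 - 49 = 11
slope * diff = 0.135 * 11 = 1.485
GE = 1.6 + 1.485
GE = 3.085

3.085


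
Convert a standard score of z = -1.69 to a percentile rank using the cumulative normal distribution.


CDF(z) = 0.5 * (1 + erf(z/sqrt(2)))
erf(-1.195) = -0.909
CDF = 0.0455
Percentile rank = 0.0455 * 100 = 4.55

4.55


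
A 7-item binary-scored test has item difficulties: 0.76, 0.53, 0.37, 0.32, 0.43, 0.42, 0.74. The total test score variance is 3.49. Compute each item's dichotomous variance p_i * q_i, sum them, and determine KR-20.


For each item, compute p_i * q_i:
  Item 1: 0.76 * 0.24 = 0.1824
  Item 2: 0.53 * 0.47 = 0.2491
  Item 3: 0.37 * 0.63 = 0.2331
  Item 4: 0.32 * 0.68 = 0.2176
  Item 5: 0.43 * 0.57 = 0.2451
  Item 6: 0.42 * 0.58 = 0.2436
  Item 7: 0.74 * 0.26 = 0.1924
Sum(p_i * q_i) = 0.1824 + 0.2491 + 0.2331 + 0.2176 + 0.2451 + 0.2436 + 0.1924 = 1.5633
KR-20 = (k/(k-1)) * (1 - Sum(p_i*q_i) / Var_total)
= (7/6) * (1 - 1.5633/3.49)
= 1.1667 * 0.5521
KR-20 = 0.6441

0.6441


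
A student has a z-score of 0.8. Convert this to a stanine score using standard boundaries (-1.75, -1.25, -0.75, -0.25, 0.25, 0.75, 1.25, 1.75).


Stanine boundaries: [-1.75, -1.25, -0.75, -0.25, 0.25, 0.75, 1.25, 1.75]
z = 0.8
Check each boundary:
  z >= -1.75 -> could be stanine 2
  z >= -1.25 -> could be stanine 3
  z >= -0.75 -> could be stanine 4
  z >= -0.25 -> could be stanine 5
  z >= 0.25 -> could be stanine 6
  z >= 0.75 -> could be stanine 7
  z < 1.25
  z < 1.75
Highest qualifying boundary gives stanine = 7

7


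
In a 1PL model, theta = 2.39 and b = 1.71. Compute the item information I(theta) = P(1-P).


P = 1/(1+exp(-(2.39-1.71))) = 0.6637
I = P*(1-P) = 0.6637 * 0.3363
I = 0.2232

0.2232


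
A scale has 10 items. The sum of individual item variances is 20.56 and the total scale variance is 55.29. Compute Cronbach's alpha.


alpha = (k/(k-1)) * (1 - sum(si^2)/s_total^2)
= (10/9) * (1 - 20.56/55.29)
alpha = 0.6979

0.6979


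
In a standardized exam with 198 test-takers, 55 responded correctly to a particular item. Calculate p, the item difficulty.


Item difficulty p = number correct / total examinees
p = 55 / 198
p = 0.2778

0.2778


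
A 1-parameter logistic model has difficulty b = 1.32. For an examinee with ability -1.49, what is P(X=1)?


theta - b = -1.49 - 1.32 = -2.81
exp(-(theta - b)) = exp(2.81) = 16.6099
P = 1 / (1 + 16.6099)
P = 0.0568

0.0568


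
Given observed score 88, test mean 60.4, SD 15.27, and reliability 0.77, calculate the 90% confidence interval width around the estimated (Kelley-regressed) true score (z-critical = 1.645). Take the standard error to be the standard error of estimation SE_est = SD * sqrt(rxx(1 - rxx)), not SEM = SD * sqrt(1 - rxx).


True score estimate = 0.77*88 + 0.23*60.4 = 81.652
SE_est = SD * sqrt(rxx * (1 - rxx)) = 15.27 * sqrt(0.77 * 0.23) = 15.27 * sqrt(0.1771) = 6.426112
CI = T_est +/- z * SE_est, so width = 2 * z * SE_est = 2 * 1.645 * 6.426112
Width = 21.1419

21.1419


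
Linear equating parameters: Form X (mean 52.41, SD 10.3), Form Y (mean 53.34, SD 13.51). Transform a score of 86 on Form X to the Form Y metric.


slope = SD_Y / SD_X = 13.51 / 10.3 ~ 1.3117
intercept = mean_Y - slope * mean_X = 53.34 - (13.51 / 10.3) * 52.41 ~ -15.4036
Y = slope * X + intercept. To avoid rounding drift from the rounded slope/intercept, evaluate the equivalent form Y = mean_Y + SD_Y * (X - mean_X) / SD_X at full precision:
Y = 53.34 + 13.51 * (86 - 52.41) / 10.3
Y = 53.34 + 13.51 * 33.59 / 10.3
Y = 53.34 + 453.8009 / 10.3
Y = 53.34 + 44.0583
Y = 97.3983

97.3983


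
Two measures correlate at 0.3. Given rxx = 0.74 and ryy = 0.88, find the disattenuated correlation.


r_corrected = rxy / sqrt(rxx * ryy)
= 0.3 / sqrt(0.74 * 0.88)
= 0.3 / sqrt(0.6512)
= 0.3 / 0.80697
r_corrected = 0.3718

0.3718


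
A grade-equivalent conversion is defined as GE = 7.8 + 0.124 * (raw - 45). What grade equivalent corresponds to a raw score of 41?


raw - median = 41 - 45 = -4
slope * diff = 0.124 * -4 = -0.496
GE = 7.8 + -0.496
GE = 7.304

7.304


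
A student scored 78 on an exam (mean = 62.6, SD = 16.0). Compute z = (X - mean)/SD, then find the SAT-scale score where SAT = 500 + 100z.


z = (X - mean) / SD = (78 - 62.6) / 16.0
z = 15.4 / 16.0
z = 0.9625
SAT-scale = SAT = 500 + 100z
Carry z at full precision (z = 15.4 / 16.0) into the conversion:
SAT-scale = 500 + 100 * (15.4 / 16.0) = 500 + 1540 / 16.0
SAT-scale = 500 + 96.25
SAT-scale = 596.25

596.25


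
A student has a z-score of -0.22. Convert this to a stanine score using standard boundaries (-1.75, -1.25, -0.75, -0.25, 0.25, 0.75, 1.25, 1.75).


Stanine boundaries: [-1.75, -1.25, -0.75, -0.25, 0.25, 0.75, 1.25, 1.75]
z = -0.22
Check each boundary:
  z >= -1.75 -> could be stanine 2
  z >= -1.25 -> could be stanine 3
  z >= -0.75 -> could be stanine 4
  z >= -0.25 -> could be stanine 5
  z < 0.25
  z < 0.75
  z < 1.25
  z < 1.75
Highest qualifying boundary gives stanine = 5

5


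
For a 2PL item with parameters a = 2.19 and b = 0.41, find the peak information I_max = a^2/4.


For 2PL, max info at theta = b = 0.41
I_max = a^2 / 4 = 2.19^2 / 4
= 4.7961 / 4
I_max = 1.199

1.199


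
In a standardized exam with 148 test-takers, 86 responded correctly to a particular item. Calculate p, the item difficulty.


Item difficulty p = number correct / total examinees
p = 86 / 148
p = 0.5811

0.5811


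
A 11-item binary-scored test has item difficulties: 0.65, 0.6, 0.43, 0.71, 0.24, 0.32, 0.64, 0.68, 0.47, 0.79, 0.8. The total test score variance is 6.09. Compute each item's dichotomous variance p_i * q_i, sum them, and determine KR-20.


For each item, compute p_i * q_i:
  Item 1: 0.65 * 0.35 = 0.2275
  Item 2: 0.6 * 0.4 = 0.24
  Item 3: 0.43 * 0.57 = 0.2451
  Item 4: 0.71 * 0.29 = 0.2059
  Item 5: 0.24 * 0.76 = 0.1824
  Item 6: 0.32 * 0.68 = 0.2176
  Item 7: 0.64 * 0.36 = 0.2304
  Item 8: 0.68 * 0.32 = 0.2176
  Item 9: 0.47 * 0.53 = 0.2491
  Item 10: 0.79 * 0.21 = 0.1659
  Item 11: 0.8 * 0.2 = 0.16
Sum(p_i * q_i) = 0.2275 + 0.24 + 0.2451 + 0.2059 + 0.1824 + 0.2176 + 0.2304 + 0.2176 + 0.2491 + 0.1659 + 0.16 = 2.3415
KR-20 = (k/(k-1)) * (1 - Sum(p_i*q_i) / Var_total)
= (11/10) * (1 - 2.3415/6.09)
= 1.1 * 0.6155
KR-20 = 0.6771

0.6771


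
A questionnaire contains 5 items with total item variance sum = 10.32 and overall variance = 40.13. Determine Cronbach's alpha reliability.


alpha = (k/(k-1)) * (1 - sum(si^2)/s_total^2)
= (5/4) * (1 - 10.32/40.13)
alpha = 0.9285

0.9285


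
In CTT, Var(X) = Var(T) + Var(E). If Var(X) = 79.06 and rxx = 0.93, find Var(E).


var_true = rxx * var_obs = 0.93 * 79.06 = 73.5258
var_error = var_obs - var_true
var_error = 79.06 - 73.5258
var_error = 5.5342

5.5342


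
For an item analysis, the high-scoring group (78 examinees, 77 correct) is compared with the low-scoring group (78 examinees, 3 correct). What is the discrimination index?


p_upper = 77/78 = 0.9872
p_lower = 3/78 = 0.0385
D = 0.9872 - 0.0385 = 0.9487

0.9487


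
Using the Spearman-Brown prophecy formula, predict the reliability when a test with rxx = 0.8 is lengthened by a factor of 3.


r_new = (n * rxx) / (1 + (n-1) * rxx)
r_new = (3 * 0.8) / (1 + 2 * 0.8)
r_new = 2.4 / 2.6
r_new = 0.9231

0.9231


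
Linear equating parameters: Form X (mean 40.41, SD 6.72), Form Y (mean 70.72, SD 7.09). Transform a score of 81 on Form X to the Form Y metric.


slope = SD_Y / SD_X = 7.09 / 6.72 ~ 1.0551
intercept = mean_Y - slope * mean_X = 70.72 - (7.09 / 6.72) * 40.41 ~ 28.085
Y = slope * X + intercept. To avoid rounding drift from the rounded slope/intercept, evaluate the equivalent form Y = mean_Y + SD_Y * (X - mean_X) / SD_X at full precision:
Y = 70.72 + 7.09 * (81 - 40.41) / 6.72
Y = 70.72 + 7.09 * 40.59 / 6.72
Y = 70.72 + 287.7831 / 6.72
Y = 70.72 + 42.8249
Y = 113.5449

113.5449


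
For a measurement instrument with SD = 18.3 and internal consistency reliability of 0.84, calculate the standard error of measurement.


SEM = SD * sqrt(1 - rxx)
SEM = 18.3 * sqrt(1 - 0.84)
SEM = 18.3 * sqrt(0.16) = 18.3 * 0.4
SEM = 7.32

7.32


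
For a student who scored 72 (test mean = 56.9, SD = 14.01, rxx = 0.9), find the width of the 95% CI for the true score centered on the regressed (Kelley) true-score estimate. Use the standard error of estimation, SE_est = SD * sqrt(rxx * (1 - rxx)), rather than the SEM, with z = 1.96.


True score estimate = 0.9*72 + 0.1*56.9 = 70.49
SE_est = SD * sqrt(rxx * (1 - rxx)) = 14.01 * sqrt(0.9 * 0.1) = 14.01 * sqrt(0.09) = 4.203
CI = T_est +/- z * SE_est, so width = 2 * z * SE_est = 2 * 1.96 * 4.203
Width = 16.4758

16.4758


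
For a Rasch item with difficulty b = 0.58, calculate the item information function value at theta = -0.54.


P = 1/(1+exp(-(-0.54-0.58))) = 0.246
I = P*(1-P) = 0.246 * 0.754
I = 0.1855

0.1855


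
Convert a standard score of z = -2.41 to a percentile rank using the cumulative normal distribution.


CDF(z) = 0.5 * (1 + erf(z/sqrt(2)))
erf(-1.7041) = -0.984
CDF = 0.008
Percentile rank = 0.008 * 100 = 0.8

0.8


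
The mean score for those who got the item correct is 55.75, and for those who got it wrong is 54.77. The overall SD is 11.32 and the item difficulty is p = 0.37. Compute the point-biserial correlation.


q = 1 - p = 0.63
rpb = ((M1 - M0) / SD) * sqrt(p * q)
rpb = ((55.75 - 54.77) / 11.32) * sqrt(0.37 * 0.63)
rpb = 0.0418

0.0418


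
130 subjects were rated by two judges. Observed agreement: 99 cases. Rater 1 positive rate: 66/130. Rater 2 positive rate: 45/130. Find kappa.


P_o = 99/130 = 0.761538
P_e = (66*45 + 64*85) / 16900 = 0.497633
kappa = (P_o - P_e) / (1 - P_e)
kappa = (0.761538 - 0.497633) / (1 - 0.497633)
kappa = 0.5253

0.5253


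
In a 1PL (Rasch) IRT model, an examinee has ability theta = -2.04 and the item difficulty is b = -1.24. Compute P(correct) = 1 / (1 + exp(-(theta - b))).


theta - b = -2.04 - -1.24 = -0.8
exp(-(theta - b)) = exp(0.8) = 2.2255
P = 1 / (1 + 2.2255)
P = 0.31

0.31


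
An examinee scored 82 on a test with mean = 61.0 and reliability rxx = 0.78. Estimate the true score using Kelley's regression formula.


T_est = rxx * X + (1 - rxx) * mean
T_est = 0.78 * 82 + 0.22 * 61.0
T_est = 63.96 + 13.42
T_est = 77.38

77.38


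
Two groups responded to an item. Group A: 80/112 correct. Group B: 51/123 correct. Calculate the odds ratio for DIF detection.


Odds_A = 80/32 = 2.5
Odds_B = 51/72 = 0.7083
OR = Odds_A / Odds_B = 2.5 / 0.7083
Exactly, OR = (80 * 72) / (32 * 51) = 5760 / 1632
OR = 3.5294

3.5294


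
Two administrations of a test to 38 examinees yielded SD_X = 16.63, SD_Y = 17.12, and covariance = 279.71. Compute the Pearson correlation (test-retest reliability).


r = cov(X,Y) / (SD_X * SD_Y)
r = 279.71 / (16.63 * 17.12)
r = 279.71 / 284.7056
r = 0.9825

0.9825


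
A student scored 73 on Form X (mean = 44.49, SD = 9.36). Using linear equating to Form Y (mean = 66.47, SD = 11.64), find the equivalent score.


slope = SD_Y / SD_X = 11.64 / 9.36 ~ 1.2436
intercept = mean_Y - slope * mean_X = 66.47 - (11.64 / 9.36) * 44.49 ~ 11.1427
Y = slope * X + intercept. To avoid rounding drift from the rounded slope/intercept, evaluate the equivalent form Y = mean_Y + SD_Y * (X - mean_X) / SD_X at full precision:
Y = 66.47 + 11.64 * (73 - 44.49) / 9.36
Y = 66.47 + 11.64 * 28.51 / 9.36
Y = 66.47 + 331.8564 / 9.36
Y = 66.47 + 35.4547
Y = 101.9247

101.9247


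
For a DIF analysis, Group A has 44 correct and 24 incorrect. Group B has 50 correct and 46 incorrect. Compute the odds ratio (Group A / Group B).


Odds_A = 44/24 = 1.8333
Odds_B = 50/46 = 1.087
OR = Odds_A / Odds_B = 1.8333 / 1.087
Exactly, OR = (44 * 46) / (24 * 50) = 2024 / 1200
OR = 1.6867

1.6867


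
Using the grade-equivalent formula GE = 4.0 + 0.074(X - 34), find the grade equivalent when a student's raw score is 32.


raw - median = 32 - 34 = -2
slope * diff = 0.074 * -2 = -0.148
GE = 4.0 + -0.148
GE = 3.852

3.852


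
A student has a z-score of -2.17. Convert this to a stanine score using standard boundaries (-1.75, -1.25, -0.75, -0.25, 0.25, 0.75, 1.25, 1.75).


Stanine boundaries: [-1.75, -1.25, -0.75, -0.25, 0.25, 0.75, 1.25, 1.75]
z = -2.17
Check each boundary:
  z < -1.75
  z < -1.25
  z < -0.75
  z < -0.25
  z < 0.25
  z < 0.75
  z < 1.25
  z < 1.75
Highest qualifying boundary gives stanine = 1

1


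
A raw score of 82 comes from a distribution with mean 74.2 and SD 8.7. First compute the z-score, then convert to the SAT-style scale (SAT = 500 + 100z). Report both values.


z = (X - mean) / SD = (82 - 74.2) / 8.7
z = 7.8 / 8.7
z = 0.8966
SAT-scale = SAT = 500 + 100z
Carry z at full precision (z = 7.8 / 8.7) into the conversion:
SAT-scale = 500 + 100 * (7.8 / 8.7) = 500 + 780 / 8.7
SAT-scale = 500 + 89.6552
SAT-scale = 589.6552

589.6552


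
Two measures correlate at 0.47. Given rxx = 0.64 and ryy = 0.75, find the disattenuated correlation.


r_corrected = rxy / sqrt(rxx * ryy)
= 0.47 / sqrt(0.64 * 0.75)
= 0.47 / sqrt(0.48)
= 0.47 / 0.69282
r_corrected = 0.6784

0.6784


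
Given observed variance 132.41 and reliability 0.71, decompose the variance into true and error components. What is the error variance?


var_true = rxx * var_obs = 0.71 * 132.41 = 94.0111
var_error = var_obs - var_true
var_error = 132.41 - 94.0111
var_error = 38.3989

38.3989


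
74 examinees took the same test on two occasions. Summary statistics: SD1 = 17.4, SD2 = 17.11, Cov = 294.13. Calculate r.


r = cov(X,Y) / (SD_X * SD_Y)
r = 294.13 / (17.4 * 17.11)
r = 294.13 / 297.714
r = 0.988

0.988


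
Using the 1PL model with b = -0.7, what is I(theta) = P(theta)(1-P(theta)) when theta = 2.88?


P = 1/(1+exp(-(2.88--0.7))) = 0.9729
I = P*(1-P) = 0.9729 * 0.0271
I = 0.0264

0.0264


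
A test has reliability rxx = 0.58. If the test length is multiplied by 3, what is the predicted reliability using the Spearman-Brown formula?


r_new = (n * rxx) / (1 + (n-1) * rxx)
r_new = (3 * 0.58) / (1 + 2 * 0.58)
r_new = 1.74 / 2.16
r_new = 0.8056

0.8056


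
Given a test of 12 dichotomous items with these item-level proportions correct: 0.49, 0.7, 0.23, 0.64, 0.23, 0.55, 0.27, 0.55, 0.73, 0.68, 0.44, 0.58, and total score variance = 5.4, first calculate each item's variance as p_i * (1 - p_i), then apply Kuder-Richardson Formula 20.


For each item, compute p_i * q_i:
  Item 1: 0.49 * 0.51 = 0.2499
  Item 2: 0.7 * 0.3 = 0.21
  Item 3: 0.23 * 0.77 = 0.1771
  Item 4: 0.64 * 0.36 = 0.2304
  Item 5: 0.23 * 0.77 = 0.1771
  Item 6: 0.55 * 0.45 = 0.2475
  Item 7: 0.27 * 0.73 = 0.1971
  Item 8: 0.55 * 0.45 = 0.2475
  Item 9: 0.73 * 0.27 = 0.1971
  Item 10: 0.68 * 0.32 = 0.2176
  Item 11: 0.44 * 0.56 = 0.2464
  Item 12: 0.58 * 0.42 = 0.2436
Sum(p_i * q_i) = 0.2499 + 0.21 + 0.1771 + 0.2304 + 0.1771 + 0.2475 + 0.1971 + 0.2475 + 0.1971 + 0.2176 + 0.2464 + 0.2436 = 2.6413
KR-20 = (k/(k-1)) * (1 - Sum(p_i*q_i) / Var_total)
= (12/11) * (1 - 2.6413/5.4)
= 1.0909 * 0.5109
KR-20 = 0.5573

0.5573


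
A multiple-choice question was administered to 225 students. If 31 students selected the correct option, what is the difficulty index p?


Item difficulty p = number correct / total examinees
p = 31 / 225
p = 0.1378

0.1378


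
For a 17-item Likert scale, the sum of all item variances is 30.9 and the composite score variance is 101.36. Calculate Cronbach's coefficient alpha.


alpha = (k/(k-1)) * (1 - sum(si^2)/s_total^2)
= (17/16) * (1 - 30.9/101.36)
alpha = 0.7386

0.7386


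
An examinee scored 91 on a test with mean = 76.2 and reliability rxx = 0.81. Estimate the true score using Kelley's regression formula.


T_est = rxx * X + (1 - rxx) * mean
T_est = 0.81 * 91 + 0.19 * 76.2
T_est = 73.71 + 14.478
T_est = 88.188

88.188


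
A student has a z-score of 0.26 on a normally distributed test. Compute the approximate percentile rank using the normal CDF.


CDF(z) = 0.5 * (1 + erf(z/sqrt(2)))
erf(0.1838) = 0.2051
CDF = 0.6026
Percentile rank = 0.6026 * 100 = 60.26

60.26


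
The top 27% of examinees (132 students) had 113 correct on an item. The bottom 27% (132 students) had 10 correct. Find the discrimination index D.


p_upper = 113/132 = 0.8561
p_lower = 10/132 = 0.0758
D = 0.8561 - 0.0758 = 0.7803

0.7803


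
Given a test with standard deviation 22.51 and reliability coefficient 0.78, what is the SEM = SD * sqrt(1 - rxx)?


SEM = SD * sqrt(1 - rxx)
SEM = 22.51 * sqrt(1 - 0.78)
SEM = 22.51 * sqrt(0.22) = 22.51 * 0.469042
SEM = 10.5581

10.5581


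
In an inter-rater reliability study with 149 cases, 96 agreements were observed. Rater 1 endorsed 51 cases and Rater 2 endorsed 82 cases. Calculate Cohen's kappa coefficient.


P_o = 96/149 = 0.644295
P_e = (51*82 + 98*67) / 22201 = 0.484122
kappa = (P_o - P_e) / (1 - P_e)
kappa = (0.644295 - 0.484122) / (1 - 0.484122)
kappa = 0.3105

0.3105


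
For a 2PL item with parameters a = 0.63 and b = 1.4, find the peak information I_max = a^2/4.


For 2PL, max info at theta = b = 1.4
I_max = a^2 / 4 = 0.63^2 / 4
= 0.3969 / 4
I_max = 0.0992

0.0992


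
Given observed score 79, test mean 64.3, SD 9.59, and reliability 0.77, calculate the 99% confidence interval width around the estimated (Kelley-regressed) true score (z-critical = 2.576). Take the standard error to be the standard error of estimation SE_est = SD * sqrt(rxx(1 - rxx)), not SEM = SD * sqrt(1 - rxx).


True score estimate = 0.77*79 + 0.23*64.3 = 75.619
SE_est = SD * sqrt(rxx * (1 - rxx)) = 9.59 * sqrt(0.77 * 0.23) = 9.59 * sqrt(0.1771) = 4.035784
CI = T_est +/- z * SE_est, so width = 2 * z * SE_est = 2 * 2.576 * 4.035784
Width = 20.7924

20.7924


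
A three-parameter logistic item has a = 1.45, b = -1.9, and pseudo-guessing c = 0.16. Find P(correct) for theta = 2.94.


logit = 1.45*(2.94 - -1.9) = 7.018
P* = 1/(1 + exp(-7.018)) = 0.9991
P = 0.16 + (1 - 0.16) * 0.9991
P = 0.9992

0.9992


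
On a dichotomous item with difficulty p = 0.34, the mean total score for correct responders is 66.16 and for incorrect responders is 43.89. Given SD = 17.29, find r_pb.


q = 1 - p = 0.66
rpb = ((M1 - M0) / SD) * sqrt(p * q)
rpb = ((66.16 - 43.89) / 17.29) * sqrt(0.34 * 0.66)
rpb = 0.6102

0.6102


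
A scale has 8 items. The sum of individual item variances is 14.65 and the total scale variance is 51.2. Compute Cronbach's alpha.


alpha = (k/(k-1)) * (1 - sum(si^2)/s_total^2)
= (8/7) * (1 - 14.65/51.2)
alpha = 0.8158

0.8158


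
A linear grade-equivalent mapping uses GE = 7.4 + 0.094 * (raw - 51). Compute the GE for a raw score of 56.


raw - median = 56 - 51 = 5
slope * diff = 0.094 * 5 = 0.47
GE = 7.4 + 0.47
GE = 7.87

7.87


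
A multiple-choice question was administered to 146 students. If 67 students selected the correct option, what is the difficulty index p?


Item difficulty p = number correct / total examinees
p = 67 / 146
p = 0.4589

0.4589


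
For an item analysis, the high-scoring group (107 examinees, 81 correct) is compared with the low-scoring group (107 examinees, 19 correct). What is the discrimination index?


p_upper = 81/107 = 0.757
p_lower = 19/107 = 0.1776
D = 0.757 - 0.1776 = 0.5794

0.5794


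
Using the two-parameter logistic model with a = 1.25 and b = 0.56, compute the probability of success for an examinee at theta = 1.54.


a*(theta - b) = 1.25 * (1.54 - 0.56) = 1.225
exp(-1.225) = 0.2938
P = 1 / (1 + 0.2938)
P = 0.7729

0.7729


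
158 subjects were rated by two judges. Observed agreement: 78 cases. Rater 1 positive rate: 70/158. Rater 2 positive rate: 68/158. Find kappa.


P_o = 78/158 = 0.493671
P_e = (70*68 + 88*90) / 24964 = 0.507931
kappa = (P_o - P_e) / (1 - P_e)
kappa = (0.493671 - 0.507931) / (1 - 0.507931)
kappa = -0.029

-0.029


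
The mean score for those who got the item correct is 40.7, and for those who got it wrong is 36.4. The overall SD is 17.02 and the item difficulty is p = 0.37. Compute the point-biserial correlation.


q = 1 - p = 0.63
rpb = ((M1 - M0) / SD) * sqrt(p * q)
rpb = ((40.7 - 36.4) / 17.02) * sqrt(0.37 * 0.63)
rpb = 0.122

0.122


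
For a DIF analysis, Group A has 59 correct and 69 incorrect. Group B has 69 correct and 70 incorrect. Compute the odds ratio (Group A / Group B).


Odds_A = 59/69 = 0.8551
Odds_B = 69/70 = 0.9857
OR = Odds_A / Odds_B = 0.8551 / 0.9857
Exactly, OR = (59 * 70) / (69 * 69) = 4130 / 4761
OR = 0.8675

0.8675


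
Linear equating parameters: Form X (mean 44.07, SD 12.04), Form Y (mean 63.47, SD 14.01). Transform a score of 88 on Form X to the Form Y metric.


slope = SD_Y / SD_X = 14.01 / 12.04 ~ 1.1636
intercept = mean_Y - slope * mean_X = 63.47 - (14.01 / 12.04) * 44.07 ~ 12.1892
Y = slope * X + intercept. To avoid rounding drift from the rounded slope/intercept, evaluate the equivalent form Y = mean_Y + SD_Y * (X - mean_X) / SD_X at full precision:
Y = 63.47 + 14.01 * (88 - 44.07) / 12.04
Y = 63.47 + 14.01 * 43.93 / 12.04
Y = 63.47 + 615.4593 / 12.04
Y = 63.47 + 51.1179
Y = 114.5879

114.5879


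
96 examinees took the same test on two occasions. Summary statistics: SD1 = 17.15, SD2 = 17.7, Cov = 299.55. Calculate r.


r = cov(X,Y) / (SD_X * SD_Y)
r = 299.55 / (17.15 * 17.7)
r = 299.55 / 303.555
r = 0.9868

0.9868


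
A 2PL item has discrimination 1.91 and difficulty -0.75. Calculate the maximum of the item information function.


For 2PL, max info at theta = b = -0.75
I_max = a^2 / 4 = 1.91^2 / 4
= 3.6481 / 4
I_max = 0.912

0.912


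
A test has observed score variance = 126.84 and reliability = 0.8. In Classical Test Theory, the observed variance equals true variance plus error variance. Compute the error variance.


var_true = rxx * var_obs = 0.8 * 126.84 = 101.472
var_error = var_obs - var_true
var_error = 126.84 - 101.472
var_error = 25.368

25.368


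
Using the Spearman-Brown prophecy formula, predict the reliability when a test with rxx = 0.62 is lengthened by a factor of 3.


r_new = (n * rxx) / (1 + (n-1) * rxx)
r_new = (3 * 0.62) / (1 + 2 * 0.62)
r_new = 1.86 / 2.24
r_new = 0.8304

0.8304


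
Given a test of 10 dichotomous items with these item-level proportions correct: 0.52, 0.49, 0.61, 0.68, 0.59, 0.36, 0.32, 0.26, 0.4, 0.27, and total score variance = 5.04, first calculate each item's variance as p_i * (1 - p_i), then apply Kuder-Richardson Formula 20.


For each item, compute p_i * q_i:
  Item 1: 0.52 * 0.48 = 0.2496
  Item 2: 0.49 * 0.51 = 0.2499
  Item 3: 0.61 * 0.39 = 0.2379
  Item 4: 0.68 * 0.32 = 0.2176
  Item 5: 0.59 * 0.41 = 0.2419
  Item 6: 0.36 * 0.64 = 0.2304
  Item 7: 0.32 * 0.68 = 0.2176
  Item 8: 0.26 * 0.74 = 0.1924
  Item 9: 0.4 * 0.6 = 0.24
  Item 10: 0.27 * 0.73 = 0.1971
Sum(p_i * q_i) = 0.2496 + 0.2499 + 0.2379 + 0.2176 + 0.2419 + 0.2304 + 0.2176 + 0.1924 + 0.24 + 0.1971 = 2.2744
KR-20 = (k/(k-1)) * (1 - Sum(p_i*q_i) / Var_total)
= (10/9) * (1 - 2.2744/5.04)
= 1.1111 * 0.5487
KR-20 = 0.6097

0.6097


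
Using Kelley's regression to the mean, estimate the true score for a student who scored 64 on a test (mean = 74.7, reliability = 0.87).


T_est = rxx * X + (1 - rxx) * mean
T_est = 0.87 * 64 + 0.13 * 74.7
T_est = 55.68 + 9.711
T_est = 65.391

65.391


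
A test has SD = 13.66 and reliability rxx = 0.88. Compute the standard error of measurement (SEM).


SEM = SD * sqrt(1 - rxx)
SEM = 13.66 * sqrt(1 - 0.88)
SEM = 13.66 * sqrt(0.12) = 13.66 * 0.34641
SEM = 4.732

4.732


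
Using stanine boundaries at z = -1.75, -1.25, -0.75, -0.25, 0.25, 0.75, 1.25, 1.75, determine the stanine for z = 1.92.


Stanine boundaries: [-1.75, -1.25, -0.75, -0.25, 0.25, 0.75, 1.25, 1.75]
z = 1.92
Check each boundary:
  z >= -1.75 -> could be stanine 2
  z >= -1.25 -> could be stanine 3
  z >= -0.75 -> could be stanine 4
  z >= -0.25 -> could be stanine 5
  z >= 0.25 -> could be stanine 6
  z >= 0.75 -> could be stanine 7
  z >= 1.25 -> could be stanine 8
  z >= 1.75 -> could be stanine 9
Highest qualifying boundary gives stanine = 9

9


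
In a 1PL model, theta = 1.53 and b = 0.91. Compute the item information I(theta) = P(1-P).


P = 1/(1+exp(-(1.53-0.91))) = 0.6502
I = P*(1-P) = 0.6502 * 0.3498
I = 0.2274

0.2274


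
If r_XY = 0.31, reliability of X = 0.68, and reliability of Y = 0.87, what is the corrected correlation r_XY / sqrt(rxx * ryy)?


r_corrected = rxy / sqrt(rxx * ryy)
= 0.31 / sqrt(0.68 * 0.87)
= 0.31 / sqrt(0.5916)
= 0.31 / 0.769155
r_corrected = 0.403

0.403


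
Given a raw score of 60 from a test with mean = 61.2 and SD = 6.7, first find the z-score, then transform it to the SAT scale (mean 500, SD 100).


z = (X - mean) / SD = (60 - 61.2) / 6.7
z = -1.2 / 6.7
z = -0.1791
SAT-scale = SAT = 500 + 100z
Carry z at full precision (z = -1.2 / 6.7) into the conversion:
SAT-scale = 500 + 100 * (-1.2 / 6.7) = 500 + -120 / 6.7
SAT-scale = 500 + -17.9104
SAT-scale = 482.0896

482.0896


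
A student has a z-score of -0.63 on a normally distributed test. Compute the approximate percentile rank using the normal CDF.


CDF(z) = 0.5 * (1 + erf(z/sqrt(2)))
erf(-0.4455) = -0.4713
CDF = 0.2643
Percentile rank = 0.2643 * 100 = 26.43

26.43


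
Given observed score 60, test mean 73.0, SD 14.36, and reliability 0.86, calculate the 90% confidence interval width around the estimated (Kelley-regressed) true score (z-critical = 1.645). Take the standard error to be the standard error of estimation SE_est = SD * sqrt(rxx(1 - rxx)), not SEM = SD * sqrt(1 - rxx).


True score estimate = 0.86*60 + 0.14*73.0 = 61.82
SE_est = SD * sqrt(rxx * (1 - rxx)) = 14.36 * sqrt(0.86 * 0.14) = 14.36 * sqrt(0.1204) = 4.982734
CI = T_est +/- z * SE_est, so width = 2 * z * SE_est = 2 * 1.645 * 4.982734
Width = 16.3932

16.3932


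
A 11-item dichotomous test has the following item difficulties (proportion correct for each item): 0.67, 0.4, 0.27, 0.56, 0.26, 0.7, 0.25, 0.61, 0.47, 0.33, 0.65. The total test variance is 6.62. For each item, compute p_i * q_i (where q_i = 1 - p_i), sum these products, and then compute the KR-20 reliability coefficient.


For each item, compute p_i * q_i:
  Item 1: 0.67 * 0.33 = 0.2211
  Item 2: 0.4 * 0.6 = 0.24
  Item 3: 0.27 * 0.73 = 0.1971
  Item 4: 0.56 * 0.44 = 0.2464
  Item 5: 0.26 * 0.74 = 0.1924
  Item 6: 0.7 * 0.3 = 0.21
  Item 7: 0.25 * 0.75 = 0.1875
  Item 8: 0.61 * 0.39 = 0.2379
  Item 9: 0.47 * 0.53 = 0.2491
  Item 10: 0.33 * 0.67 = 0.2211
  Item 11: 0.65 * 0.35 = 0.2275
Sum(p_i * q_i) = 0.2211 + 0.24 + 0.1971 + 0.2464 + 0.1924 + 0.21 + 0.1875 + 0.2379 + 0.2491 + 0.2211 + 0.2275 = 2.4301
KR-20 = (k/(k-1)) * (1 - Sum(p_i*q_i) / Var_total)
= (11/10) * (1 - 2.4301/6.62)
= 1.1 * 0.6329
KR-20 = 0.6962

0.6962


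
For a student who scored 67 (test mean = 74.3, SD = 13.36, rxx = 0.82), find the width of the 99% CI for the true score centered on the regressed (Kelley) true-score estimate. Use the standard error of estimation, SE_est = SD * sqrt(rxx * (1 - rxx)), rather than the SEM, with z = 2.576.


True score estimate = 0.82*67 + 0.18*74.3 = 68.314
SE_est = SD * sqrt(rxx * (1 - rxx)) = 13.36 * sqrt(0.82 * 0.18) = 13.36 * sqrt(0.1476) = 5.132744
CI = T_est +/- z * SE_est, so width = 2 * z * SE_est = 2 * 2.576 * 5.132744
Width = 26.4439

26.4439


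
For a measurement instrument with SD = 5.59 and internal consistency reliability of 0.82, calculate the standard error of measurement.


SEM = SD * sqrt(1 - rxx)
SEM = 5.59 * sqrt(1 - 0.82)
SEM = 5.59 * sqrt(0.18) = 5.59 * 0.424264
SEM = 2.3716

2.3716


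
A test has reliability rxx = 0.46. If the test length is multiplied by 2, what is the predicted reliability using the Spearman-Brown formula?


r_new = (n * rxx) / (1 + (n-1) * rxx)
r_new = (2 * 0.46) / (1 + 1 * 0.46)
r_new = 0.92 / 1.46
r_new = 0.6301

0.6301


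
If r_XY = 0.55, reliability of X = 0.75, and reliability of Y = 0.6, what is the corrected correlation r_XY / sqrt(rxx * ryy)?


r_corrected = rxy / sqrt(rxx * ryy)
= 0.55 / sqrt(0.75 * 0.6)
= 0.55 / sqrt(0.45)
= 0.55 / 0.67082
r_corrected = 0.8199

0.8199


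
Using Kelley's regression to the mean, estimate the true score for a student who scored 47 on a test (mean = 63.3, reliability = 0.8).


T_est = rxx * X + (1 - rxx) * mean
T_est = 0.8 * 47 + 0.2 * 63.3
T_est = 37.6 + 12.66
T_est = 50.26

50.26


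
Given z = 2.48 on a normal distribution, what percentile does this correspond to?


CDF(z) = 0.5 * (1 + erf(z/sqrt(2)))
erf(1.7536) = 0.9869
CDF = 0.9934
Percentile rank = 0.9934 * 100 = 99.34

99.34


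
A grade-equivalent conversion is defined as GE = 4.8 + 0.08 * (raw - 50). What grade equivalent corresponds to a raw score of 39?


raw - median = 39 - 50 = -11
slope * diff = 0.08 * -11 = -0.88
GE = 4.8 + -0.88
GE = 3.92

3.92


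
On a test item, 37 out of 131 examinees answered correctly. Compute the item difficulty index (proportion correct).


Item difficulty p = number correct / total examinees
p = 37 / 131
p = 0.2824

0.2824


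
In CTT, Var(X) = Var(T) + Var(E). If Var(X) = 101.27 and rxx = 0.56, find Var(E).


var_true = rxx * var_obs = 0.56 * 101.27 = 56.7112
var_error = var_obs - var_true
var_error = 101.27 - 56.7112
var_error = 44.5588

44.5588


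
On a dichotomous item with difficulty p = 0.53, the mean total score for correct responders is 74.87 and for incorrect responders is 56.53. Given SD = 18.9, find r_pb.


q = 1 - p = 0.47
rpb = ((M1 - M0) / SD) * sqrt(p * q)
rpb = ((74.87 - 56.53) / 18.9) * sqrt(0.53 * 0.47)
rpb = 0.4843

0.4843


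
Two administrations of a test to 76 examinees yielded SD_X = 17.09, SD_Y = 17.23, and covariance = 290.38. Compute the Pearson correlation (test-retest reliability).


r = cov(X,Y) / (SD_X * SD_Y)
r = 290.38 / (17.09 * 17.23)
r = 290.38 / 294.4607
r = 0.9861

0.9861


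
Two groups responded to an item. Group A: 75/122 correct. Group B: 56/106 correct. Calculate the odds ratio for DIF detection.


Odds_A = 75/47 = 1.5957
Odds_B = 56/50 = 1.12
OR = Odds_A / Odds_B = 1.5957 / 1.12
Exactly, OR = (75 * 50) / (47 * 56) = 3750 / 2632
OR = 1.4248

1.4248


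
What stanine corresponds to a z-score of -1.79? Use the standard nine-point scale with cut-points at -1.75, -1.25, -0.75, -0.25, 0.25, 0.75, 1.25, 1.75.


Stanine boundaries: [-1.75, -1.25, -0.75, -0.25, 0.25, 0.75, 1.25, 1.75]
z = -1.79
Check each boundary:
  z < -1.75
  z < -1.25
  z < -0.75
  z < -0.25
  z < 0.25
  z < 0.75
  z < 1.25
  z < 1.75
Highest qualifying boundary gives stanine = 1

1


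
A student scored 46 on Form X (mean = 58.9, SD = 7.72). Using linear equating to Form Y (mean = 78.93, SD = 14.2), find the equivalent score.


slope = SD_Y / SD_X = 14.2 / 7.72 ~ 1.8394
intercept = mean_Y - slope * mean_X = 78.93 - (14.2 / 7.72) * 58.9 ~ -29.4094
Y = slope * X + intercept. To avoid rounding drift from the rounded slope/intercept, evaluate the equivalent form Y = mean_Y + SD_Y * (X - mean_X) / SD_X at full precision:
Y = 78.93 + 14.2 * (46 - 58.9) / 7.72
Y = 78.93 - 14.2 * 12.9 / 7.72
Y = 78.93 - 183.18 / 7.72
Y = 78.93 - 23.728
Y = 55.202

55.202


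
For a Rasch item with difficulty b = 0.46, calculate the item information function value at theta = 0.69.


P = 1/(1+exp(-(0.69-0.46))) = 0.5572
I = P*(1-P) = 0.5572 * 0.4428
I = 0.2467

0.2467


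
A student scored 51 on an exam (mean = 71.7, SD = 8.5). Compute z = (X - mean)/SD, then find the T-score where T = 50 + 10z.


z = (X - mean) / SD = (51 - 71.7) / 8.5
z = -20.7 / 8.5
z = -2.4353
T-score = T = 50 + 10z
Carry z at full precision (z = -20.7 / 8.5) into the conversion:
T-score = 50 + 10 * (-20.7 / 8.5) = 50 + -207 / 8.5
T-score = 50 + -24.3529
T-score = 25.6471

25.6471


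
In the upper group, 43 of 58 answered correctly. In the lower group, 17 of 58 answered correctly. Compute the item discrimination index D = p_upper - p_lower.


p_upper = 43/58 = 0.7414
p_lower = 17/58 = 0.2931
D = 0.7414 - 0.2931 = 0.4483

0.4483


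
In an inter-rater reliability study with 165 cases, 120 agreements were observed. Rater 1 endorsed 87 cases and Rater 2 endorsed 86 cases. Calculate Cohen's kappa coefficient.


P_o = 120/165 = 0.727273
P_e = (87*86 + 78*79) / 27225 = 0.501157
kappa = (P_o - P_e) / (1 - P_e)
kappa = (0.727273 - 0.501157) / (1 - 0.501157)
kappa = 0.4533

0.4533


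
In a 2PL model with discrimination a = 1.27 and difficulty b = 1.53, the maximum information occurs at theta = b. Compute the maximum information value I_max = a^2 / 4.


For 2PL, max info at theta = b = 1.53
I_max = a^2 / 4 = 1.27^2 / 4
= 1.6129 / 4
I_max = 0.4032

0.4032


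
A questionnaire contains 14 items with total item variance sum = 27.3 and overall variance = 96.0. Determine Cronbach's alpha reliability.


alpha = (k/(k-1)) * (1 - sum(si^2)/s_total^2)
= (14/13) * (1 - 27.3/96.0)
alpha = 0.7707

0.7707


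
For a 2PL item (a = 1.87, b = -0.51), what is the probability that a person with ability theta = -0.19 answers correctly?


a*(theta - b) = 1.87 * (-0.19 - -0.51) = 0.5984
exp(-0.5984) = 0.5497
P = 1 / (1 + 0.5497)
P = 0.6453

0.6453


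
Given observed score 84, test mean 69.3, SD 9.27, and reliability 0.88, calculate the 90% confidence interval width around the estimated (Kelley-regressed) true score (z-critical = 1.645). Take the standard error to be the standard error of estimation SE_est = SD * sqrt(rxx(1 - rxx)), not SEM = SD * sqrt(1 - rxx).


True score estimate = 0.88*84 + 0.12*69.3 = 82.236
SE_est = SD * sqrt(rxx * (1 - rxx)) = 9.27 * sqrt(0.88 * 0.12) = 9.27 * sqrt(0.1056) = 3.012393
CI = T_est +/- z * SE_est, so width = 2 * z * SE_est = 2 * 1.645 * 3.012393
Width = 9.9108

9.9108


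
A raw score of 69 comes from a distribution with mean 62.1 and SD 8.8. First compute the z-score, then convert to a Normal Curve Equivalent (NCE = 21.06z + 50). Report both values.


z = (X - mean) / SD = (69 - 62.1) / 8.8
z = 6.9 / 8.8
z = 0.7841
NCE = NCE = 21.06z + 50
Carry z at full precision (z = 6.9 / 8.8) into the conversion:
NCE = 21.06 * (6.9 / 8.8) + 50 = 145.314 / 8.8 + 50
NCE = 16.513 + 50
NCE = 66.513

66.513


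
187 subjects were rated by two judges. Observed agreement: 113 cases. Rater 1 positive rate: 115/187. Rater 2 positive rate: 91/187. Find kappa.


P_o = 113/187 = 0.604278
P_e = (115*91 + 72*96) / 34969 = 0.496926
kappa = (P_o - P_e) / (1 - P_e)
kappa = (0.604278 - 0.496926) / (1 - 0.496926)
kappa = 0.2134

0.2134


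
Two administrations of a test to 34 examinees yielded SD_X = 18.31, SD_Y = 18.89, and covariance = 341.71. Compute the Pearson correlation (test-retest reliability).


r = cov(X,Y) / (SD_X * SD_Y)
r = 341.71 / (18.31 * 18.89)
r = 341.71 / 345.8759
r = 0.988

0.988


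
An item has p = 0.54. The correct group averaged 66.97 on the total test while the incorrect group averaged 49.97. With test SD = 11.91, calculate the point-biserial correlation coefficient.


q = 1 - p = 0.46
rpb = ((M1 - M0) / SD) * sqrt(p * q)
rpb = ((66.97 - 49.97) / 11.91) * sqrt(0.54 * 0.46)
rpb = 0.7114

0.7114


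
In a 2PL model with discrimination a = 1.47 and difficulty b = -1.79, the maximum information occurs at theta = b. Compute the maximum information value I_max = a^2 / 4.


For 2PL, max info at theta = b = -1.79
I_max = a^2 / 4 = 1.47^2 / 4
= 2.1609 / 4
I_max = 0.5402

0.5402


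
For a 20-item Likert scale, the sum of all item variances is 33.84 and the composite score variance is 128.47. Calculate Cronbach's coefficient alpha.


alpha = (k/(k-1)) * (1 - sum(si^2)/s_total^2)
= (20/19) * (1 - 33.84/128.47)
alpha = 0.7754

0.7754


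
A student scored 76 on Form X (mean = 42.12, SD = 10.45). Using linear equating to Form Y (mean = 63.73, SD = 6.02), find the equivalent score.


slope = SD_Y / SD_X = 6.02 / 10.45 ~ 0.5761
intercept = mean_Y - slope * mean_X = 63.73 - (6.02 / 10.45) * 42.12 ~ 39.4657
Y = slope * X + intercept. To avoid rounding drift from the rounded slope/intercept, evaluate the equivalent form Y = mean_Y + SD_Y * (X - mean_X) / SD_X at full precision:
Y = 63.73 + 6.02 * (76 - 42.12) / 10.45
Y = 63.73 + 6.02 * 33.88 / 10.45
Y = 63.73 + 203.9576 / 10.45
Y = 63.73 + 19.5175
Y = 83.2475

83.2475


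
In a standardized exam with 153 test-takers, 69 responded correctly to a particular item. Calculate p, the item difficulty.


Item difficulty p = number correct / total examinees
p = 69 / 153
p = 0.451

0.451


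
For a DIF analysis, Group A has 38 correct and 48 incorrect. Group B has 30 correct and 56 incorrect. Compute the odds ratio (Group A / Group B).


Odds_A = 38/48 = 0.7917
Odds_B = 30/56 = 0.5357
OR = Odds_A / Odds_B = 0.7917 / 0.5357
Exactly, OR = (38 * 56) / (48 * 30) = 2128 / 1440
OR = 1.4778

1.4778


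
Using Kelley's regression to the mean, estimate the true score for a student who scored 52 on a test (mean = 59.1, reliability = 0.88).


T_est = rxx * X + (1 - rxx) * mean
T_est = 0.88 * 52 + 0.12 * 59.1
T_est = 45.76 + 7.092
T_est = 52.852

52.852


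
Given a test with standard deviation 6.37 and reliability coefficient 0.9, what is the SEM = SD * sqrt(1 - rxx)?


SEM = SD * sqrt(1 - rxx)
SEM = 6.37 * sqrt(1 - 0.9)
SEM = 6.37 * sqrt(0.1) = 6.37 * 0.316228
SEM = 2.0144

2.0144


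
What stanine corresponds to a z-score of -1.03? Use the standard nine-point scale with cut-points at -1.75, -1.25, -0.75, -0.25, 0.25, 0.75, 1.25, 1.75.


Stanine boundaries: [-1.75, -1.25, -0.75, -0.25, 0.25, 0.75, 1.25, 1.75]
z = -1.03
Check each boundary:
  z >= -1.75 -> could be stanine 2
  z >= -1.25 -> could be stanine 3
  z < -0.75
  z < -0.25
  z < 0.25
  z < 0.75
  z < 1.25
  z < 1.75
Highest qualifying boundary gives stanine = 3

3


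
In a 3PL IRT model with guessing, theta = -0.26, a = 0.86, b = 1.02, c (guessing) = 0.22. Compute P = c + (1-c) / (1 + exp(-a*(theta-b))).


logit = 0.86*(-0.26 - 1.02) = -1.1008
P* = 1/(1 + exp(--1.1008)) = 0.2496
P = 0.22 + (1 - 0.22) * 0.2496
P = 0.4147

0.4147


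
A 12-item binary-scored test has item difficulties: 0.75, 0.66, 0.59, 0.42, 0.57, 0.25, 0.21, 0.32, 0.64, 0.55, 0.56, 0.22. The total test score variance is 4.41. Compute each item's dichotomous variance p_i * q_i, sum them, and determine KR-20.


For each item, compute p_i * q_i:
  Item 1: 0.75 * 0.25 = 0.1875
  Item 2: 0.66 * 0.34 = 0.2244
  Item 3: 0.59 * 0.41 = 0.2419
  Item 4: 0.42 * 0.58 = 0.2436
  Item 5: 0.57 * 0.43 = 0.2451
  Item 6: 0.25 * 0.75 = 0.1875
  Item 7: 0.21 * 0.79 = 0.1659
  Item 8: 0.32 * 0.68 = 0.2176
  Item 9: 0.64 * 0.36 = 0.2304
  Item 10: 0.55 * 0.45 = 0.2475
  Item 11: 0.56 * 0.44 = 0.2464
  Item 12: 0.22 * 0.78 = 0.1716
Sum(p_i * q_i) = 0.1875 + 0.2244 + 0.2419 + 0.2436 + 0.2451 + 0.1875 + 0.1659 + 0.2176 + 0.2304 + 0.2475 + 0.2464 + 0.1716 = 2.6094
KR-20 = (k/(k-1)) * (1 - Sum(p_i*q_i) / Var_total)
= (12/11) * (1 - 2.6094/4.41)
= 1.0909 * 0.4083
KR-20 = 0.4454

0.4454


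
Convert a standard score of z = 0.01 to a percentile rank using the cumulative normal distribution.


CDF(z) = 0.5 * (1 + erf(z/sqrt(2)))
erf(0.0071) = 0.008
CDF = 0.504
Percentile rank = 0.504 * 100 = 50.4

50.4


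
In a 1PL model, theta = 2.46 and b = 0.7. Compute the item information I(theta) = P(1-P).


P = 1/(1+exp(-(2.46-0.7))) = 0.8532
I = P*(1-P) = 0.8532 * 0.1468
I = 0.1252

0.1252


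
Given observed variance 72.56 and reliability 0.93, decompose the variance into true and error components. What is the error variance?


var_true = rxx * var_obs = 0.93 * 72.56 = 67.4808
var_error = var_obs - var_true
var_error = 72.56 - 67.4808
var_error = 5.0792

5.0792


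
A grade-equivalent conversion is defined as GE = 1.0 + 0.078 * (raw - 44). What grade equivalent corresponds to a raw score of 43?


raw - median = 43 - 44 = -1
slope * diff = 0.078 * -1 = -0.078
GE = 1.0 + -0.078
GE = 0.922

0.922
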